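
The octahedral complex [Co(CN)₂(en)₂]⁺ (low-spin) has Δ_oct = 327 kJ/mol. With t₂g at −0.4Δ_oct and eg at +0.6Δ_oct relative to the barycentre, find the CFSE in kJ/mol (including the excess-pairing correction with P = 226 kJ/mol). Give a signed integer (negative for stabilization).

-333

Ligand charges: 2×(-1) from CN⁻ and 2×(+0) from en sum to -2; with overall charge +1, Co is +3.
Co sits in group 9; removing 3 electrons leaves Co³⁺ with 9 − 3 = 6 d electrons.
The d⁶ electrons fill as t₂g⁶ eg⁰.
CFSE(orbital) = 6×(-0.4Δ_oct) + 0×(0.6Δ_oct) = -2.4Δ_oct; with Δ_oct = 327 kJ/mol that is -785 kJ/mol.
High-spin d⁶ would be t₂g⁴ eg² with 1 pair; low-spin has 3, so 2 excess pairs cost +2P = +452 kJ/mol.
Overall CFSE = -785 + 452 = -333 kJ/mol.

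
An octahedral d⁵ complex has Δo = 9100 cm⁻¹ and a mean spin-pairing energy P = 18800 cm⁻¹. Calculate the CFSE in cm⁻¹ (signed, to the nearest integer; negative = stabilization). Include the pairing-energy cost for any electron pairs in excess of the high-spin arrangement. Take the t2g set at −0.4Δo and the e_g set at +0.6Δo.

Here Δo < P (9100 < 18800), so the high-spin state is favoured.
Configuration: t2g^3 e_g^2.
Orbital CFSE = 0.0Δo = 0.0 × 9100 = 0 cm⁻¹.
High-spin has no excess pairs, so no pairing correction applies.

0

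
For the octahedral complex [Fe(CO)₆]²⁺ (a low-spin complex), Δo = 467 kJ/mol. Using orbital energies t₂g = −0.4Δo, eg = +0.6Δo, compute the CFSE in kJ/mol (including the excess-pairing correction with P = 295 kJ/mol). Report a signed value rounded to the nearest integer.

-531

CO is neutral, so the +2 overall charge sits on Fe: oxidation state +2.
Group 8 minus oxidation state +2 gives a d⁶ configuration for Fe²⁺.
Electron filling gives t₂g⁶ eg⁰.
The orbital stabilization is -2.4Δo = -2.4 × 467 = -1121 kJ/mol.
High-spin d⁶ would be t₂g⁴ eg² with 1 pair; low-spin has 3, so 2 excess pairs cost +2P = +590 kJ/mol.
Overall CFSE = -1121 + 590 = -531 kJ/mol.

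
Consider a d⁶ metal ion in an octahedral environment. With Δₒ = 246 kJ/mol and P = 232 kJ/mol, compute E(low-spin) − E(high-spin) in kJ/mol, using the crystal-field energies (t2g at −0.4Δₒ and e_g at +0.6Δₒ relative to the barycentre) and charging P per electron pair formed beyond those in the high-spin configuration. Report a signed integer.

-28

High-spin: t2g^4 e_g^2, CFSE = -0.4Δₒ = -98 kJ/mol.
For low-spin the configuration is t2g^6 e_g^0: orbital energy -2.4 × 246 = -590 kJ/mol, and 2 additional pairs relative to high-spin add 464 kJ/mol, giving -126 kJ/mol.
E(LS) − E(HS) = -126 − (-98) = -28 kJ/mol.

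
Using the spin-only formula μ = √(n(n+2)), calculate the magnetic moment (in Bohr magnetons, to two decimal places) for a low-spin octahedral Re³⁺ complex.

2.83 Bohr magnetons

Group 7 minus oxidation state +3 gives a d⁴ configuration for Re³⁺.
Configuration: t2g^4 e_g^0 → 2 unpaired electrons.
μ(spin-only) = √[2(2+2)] = √8 ≈ 2.83 Bohr magnetons.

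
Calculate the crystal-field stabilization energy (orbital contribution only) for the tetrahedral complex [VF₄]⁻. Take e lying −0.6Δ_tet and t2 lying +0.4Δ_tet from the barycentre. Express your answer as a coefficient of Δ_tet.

-1.2 Δ_tet

Each F⁻ contributes -1; 4 × (-1) = -4. With overall charge -1, V is in the +3 oxidation state.
Group 5 minus oxidation state +3 gives a d² configuration for V³⁺.
With tetrahedral geometry the complex is necessarily high-spin.
Configuration: e^2 t2^0.
CFSE = 2(-0.6Δ_tet) + 0(0.4Δ_tet) = -1.2Δ_tet + 0.0Δ_tet = -1.2Δ_tet.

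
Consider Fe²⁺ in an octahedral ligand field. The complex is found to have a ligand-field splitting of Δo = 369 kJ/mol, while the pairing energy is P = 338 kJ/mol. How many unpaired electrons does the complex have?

0

Fe sits in group 8; removing 2 electrons leaves Fe²⁺ with 8 − 2 = 6 d electrons.
Since Δo = 369 kJ/mol > P = 338 kJ/mol, the complex adopts the low-spin configuration.
That gives t₂g⁶ eg⁰.
Unpaired electrons: 0.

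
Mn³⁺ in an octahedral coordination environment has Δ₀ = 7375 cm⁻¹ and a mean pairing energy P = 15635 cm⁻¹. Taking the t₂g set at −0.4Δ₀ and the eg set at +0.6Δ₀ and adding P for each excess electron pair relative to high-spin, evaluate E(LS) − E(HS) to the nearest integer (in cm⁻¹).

Mn sits in group 7; removing 3 electrons leaves Mn³⁺ with 7 − 3 = 4 d electrons.
In the high-spin limit (t₂g³ eg¹) the orbital term is -0.6Δ₀ = -4425 cm⁻¹, with no excess pairing.
For low-spin the configuration is t₂g⁴ eg⁰: orbital energy -1.6 × 7375 = -11800 cm⁻¹, and 1 additional pair relative to high-spin adds 15635 cm⁻¹, giving 3835 cm⁻¹.
Thus E(LS) − E(HS) = 8260 cm⁻¹.

8260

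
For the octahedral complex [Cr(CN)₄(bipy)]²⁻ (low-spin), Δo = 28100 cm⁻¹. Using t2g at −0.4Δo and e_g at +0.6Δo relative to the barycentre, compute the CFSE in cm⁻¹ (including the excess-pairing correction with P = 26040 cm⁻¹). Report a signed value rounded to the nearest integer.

-18920

Ligand charges: 4×(-1) from CN⁻ and 1×(+0) from bipy sum to -4; with overall charge -2, Cr is +2.
Cr²⁺: group 6, so d-count = 6 − 2 = 4.
The d⁴ electrons fill as t2g^4 e_g^0.
Orbital CFSE = 4(-0.4) + 0(0.6) = -1.6Δo = -1.6 × 28100 = -44960 cm⁻¹.
High-spin d⁴ would be t2g^3 e_g^1 with 0 pairs; low-spin has 1, so 1 excess pair costs +1P = +26040 cm⁻¹.
Overall CFSE = -44960 + 26040 = -18920 cm⁻¹.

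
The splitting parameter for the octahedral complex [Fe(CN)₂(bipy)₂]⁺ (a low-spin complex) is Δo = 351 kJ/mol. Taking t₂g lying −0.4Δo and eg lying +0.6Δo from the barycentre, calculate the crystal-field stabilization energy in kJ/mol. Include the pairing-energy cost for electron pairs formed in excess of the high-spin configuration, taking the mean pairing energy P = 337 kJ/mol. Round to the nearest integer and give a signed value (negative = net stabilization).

-28

Ligand charges: 2×(-1) from CN⁻ and 2×(+0) from bipy sum to -2; with overall charge +1, Fe is +3.
Fe is in group 8, so Fe³⁺ is d⁵ (8 − 3 = 5).
Configuration: t₂g⁵ eg⁰.
CFSE(orbital) = 5×(-0.4Δo) + 0×(0.6Δo) = -2.0Δo; with Δo = 351 kJ/mol that is -702 kJ/mol.
High-spin d⁵ would be t₂g³ eg² with 0 pairs; low-spin has 2, so 2 excess pairs cost +2P = +674 kJ/mol.
Combining: -702 + 674 = -28 kJ/mol.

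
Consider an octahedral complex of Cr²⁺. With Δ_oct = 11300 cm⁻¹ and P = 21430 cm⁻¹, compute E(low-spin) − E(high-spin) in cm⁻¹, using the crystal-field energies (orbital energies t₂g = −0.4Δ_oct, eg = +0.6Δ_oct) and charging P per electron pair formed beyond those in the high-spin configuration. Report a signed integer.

10130

Cr sits in group 6; removing 2 electrons leaves Cr²⁺ with 6 − 2 = 4 d electrons.
In the high-spin limit (t₂g³ eg¹) the orbital term is -0.6Δ_oct = -6780 cm⁻¹, with no excess pairing.
For low-spin the configuration is t₂g⁴ eg⁰: orbital energy -1.6 × 11300 = -18080 cm⁻¹, and 1 additional pair relative to high-spin adds 21430 cm⁻¹, giving 3350 cm⁻¹.
The difference is 3350 − (-6780) = 10130 cm⁻¹, so high-spin lies lower.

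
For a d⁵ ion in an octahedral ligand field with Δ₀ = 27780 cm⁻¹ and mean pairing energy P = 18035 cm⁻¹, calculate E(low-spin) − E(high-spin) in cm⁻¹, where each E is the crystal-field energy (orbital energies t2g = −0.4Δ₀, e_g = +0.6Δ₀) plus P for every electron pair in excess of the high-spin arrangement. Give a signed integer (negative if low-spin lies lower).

-19490

High-spin: t2g^3 e_g^2, CFSE = 0.0Δ₀ = 0 cm⁻¹.
Low-spin: t2g^5 e_g^0, orbital CFSE = -2.0Δ₀ = -55560 cm⁻¹; plus 2 excess pairs × P = +36070 cm⁻¹; total -19490 cm⁻¹.
Thus E(LS) − E(HS) = -19490 cm⁻¹.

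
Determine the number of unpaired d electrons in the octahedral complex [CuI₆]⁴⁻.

1

Each I⁻ contributes -1; 6 × (-1) = -6. With overall charge -4, Cu is in the +2 oxidation state.
Group 11 minus oxidation state +2 gives a d⁹ configuration for Cu²⁺.
For octahedral d⁹ the high- and low-spin configurations coincide.
Configuration: t2g^6 e_g^3, giving 1 unpaired electron.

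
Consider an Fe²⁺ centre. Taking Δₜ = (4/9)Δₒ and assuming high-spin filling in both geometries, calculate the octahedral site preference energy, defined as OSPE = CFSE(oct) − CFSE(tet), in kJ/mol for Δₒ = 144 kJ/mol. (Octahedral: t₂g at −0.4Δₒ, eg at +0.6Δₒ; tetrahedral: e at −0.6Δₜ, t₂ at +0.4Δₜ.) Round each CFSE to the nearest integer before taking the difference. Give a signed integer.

-20

Fe is in group 8, so Fe²⁺ is d⁶ (8 − 2 = 6).
Octahedral high-spin t₂g⁴ eg²: CFSE = -0.4 × 144 = -58 kJ/mol.
Tetrahedral e³ t₂³ gives -0.6Δₜ = -0.6 × (4/9) × 144 = -38 kJ/mol.
Subtracting, OSPE = -58 − (-38) = -20 kJ/mol.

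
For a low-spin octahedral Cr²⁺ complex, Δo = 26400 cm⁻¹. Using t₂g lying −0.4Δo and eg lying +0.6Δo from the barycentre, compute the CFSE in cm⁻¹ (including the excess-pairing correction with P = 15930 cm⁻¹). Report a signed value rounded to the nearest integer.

-26310

Cr²⁺: group 6, so d-count = 6 − 2 = 4.
Configuration: t₂g⁴ eg⁰.
Orbital CFSE = 4(-0.4) + 0(0.6) = -1.6Δo = -1.6 × 26400 = -42240 cm⁻¹.
Relative to high-spin t₂g³ eg¹ (0 paired), the low-spin configuration has 1 additional pair, contributing +1 × 15930 = +15930 cm⁻¹.
Combining: -42240 + 15930 = -26310 cm⁻¹.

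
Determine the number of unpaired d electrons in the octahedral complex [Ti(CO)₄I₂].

2

Ligand charges: 4×(+0) from CO and 2×(-1) from I⁻ sum to -2; with overall charge +0, Ti is +2.
Ti is in group 4, so Ti²⁺ is d² (4 − 2 = 2).
Configuration: t2g^2 e_g^0, giving 2 unpaired electrons.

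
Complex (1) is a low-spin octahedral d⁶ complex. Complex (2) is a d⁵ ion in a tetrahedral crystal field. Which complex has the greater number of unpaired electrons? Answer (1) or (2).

(1): t2g^6 e_g^0 → 0 unpaired.
(2): Tetrahedral splitting is small, so the complex is high-spin; e² t₂³ → 5 unpaired.
So (2) has more unpaired electrons.

(2)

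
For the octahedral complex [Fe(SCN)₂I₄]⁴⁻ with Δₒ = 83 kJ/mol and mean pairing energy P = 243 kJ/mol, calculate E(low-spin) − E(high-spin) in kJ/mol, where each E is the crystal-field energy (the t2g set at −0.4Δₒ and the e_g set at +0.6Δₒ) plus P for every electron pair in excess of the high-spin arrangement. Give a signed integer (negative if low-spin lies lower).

Ligand charges: 2×(-1) from SCN⁻ and 4×(-1) from I⁻ sum to -6; with overall charge -4, Fe is +2.
Fe sits in group 8; removing 2 electrons leaves Fe²⁺ with 8 − 2 = 6 d electrons.
High-spin d⁶ fills as t2g^4 e_g^2 with CFSE 4(−0.4) + 2(+0.6) = -0.4Δₒ = -33 kJ/mol.
Low-spin t2g^6 e_g^0 gives -2.4Δₒ = -199 kJ/mol, but forming 2 extra pairs costs 2P = 486 kJ/mol, so E(LS) = -199 + 486 = 287 kJ/mol.
The difference is 287 − (-33) = 320 kJ/mol, so high-spin lies lower.

320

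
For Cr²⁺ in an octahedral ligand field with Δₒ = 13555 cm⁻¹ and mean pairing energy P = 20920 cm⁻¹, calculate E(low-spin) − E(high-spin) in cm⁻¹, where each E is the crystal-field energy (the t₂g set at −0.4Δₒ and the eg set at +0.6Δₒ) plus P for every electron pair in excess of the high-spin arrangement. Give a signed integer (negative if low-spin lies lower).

Cr sits in group 6; removing 2 electrons leaves Cr²⁺ with 6 − 2 = 4 d electrons.
High-spin d⁴ fills as t₂g³ eg¹ with CFSE 3(−0.4) + 1(+0.6) = -0.6Δₒ = -8133 cm⁻¹.
Low-spin t₂g⁴ eg⁰ gives -1.6Δₒ = -21688 cm⁻¹, but forming 1 extra pair costs 1P = 20920 cm⁻¹, so E(LS) = -21688 + 20920 = -768 cm⁻¹.
The difference is -768 − (-8133) = 7365 cm⁻¹, so high-spin lies lower.

7365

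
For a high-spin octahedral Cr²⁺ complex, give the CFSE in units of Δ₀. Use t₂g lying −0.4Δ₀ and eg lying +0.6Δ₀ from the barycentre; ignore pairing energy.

-0.6 Δ₀

Cr²⁺: group 6, so d-count = 6 − 2 = 4.
Configuration: t₂g³ eg¹.
CFSE = 3(-0.4Δ₀) + 1(0.6Δ₀) = -1.2Δ₀ + 0.6Δ₀ = -0.6Δ₀.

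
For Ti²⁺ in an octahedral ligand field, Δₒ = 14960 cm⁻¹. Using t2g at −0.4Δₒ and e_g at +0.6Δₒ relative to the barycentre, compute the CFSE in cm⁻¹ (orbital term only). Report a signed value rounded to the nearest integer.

Group 4 minus oxidation state +2 gives a d² configuration for Ti²⁺.
The d² electrons fill as t2g^2 e_g^0.
The orbital stabilization is -0.8Δₒ = -0.8 × 14960 = -11968 cm⁻¹.

-11968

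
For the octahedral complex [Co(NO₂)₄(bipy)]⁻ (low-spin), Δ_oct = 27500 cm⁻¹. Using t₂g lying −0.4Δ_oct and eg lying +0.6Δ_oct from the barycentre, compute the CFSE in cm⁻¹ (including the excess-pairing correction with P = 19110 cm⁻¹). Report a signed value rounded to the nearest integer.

Ligand charges: 4×(-1) from NO₂⁻ and 1×(+0) from bipy sum to -4; with overall charge -1, Co is +3.
Co is in group 9, so Co³⁺ is d⁶ (9 − 3 = 6).
The d⁶ electrons fill as t₂g⁶ eg⁰.
CFSE(orbital) = 6×(-0.4Δ_oct) + 0×(0.6Δ_oct) = -2.4Δ_oct; with Δ_oct = 27500 cm⁻¹ that is -66000 cm⁻¹.
Relative to high-spin t₂g⁴ eg² (1 paired), the low-spin configuration has 2 additional pairs, contributing +2 × 19110 = +38220 cm⁻¹.
Overall CFSE = -66000 + 38220 = -27780 cm⁻¹.

-27780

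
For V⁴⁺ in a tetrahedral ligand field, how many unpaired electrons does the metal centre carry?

V is in group 5, so V⁴⁺ is d¹ (5 − 4 = 1).
Tetrahedral splitting is small, so the complex is high-spin.
Configuration: e¹ t₂⁰, giving 1 unpaired electron.

1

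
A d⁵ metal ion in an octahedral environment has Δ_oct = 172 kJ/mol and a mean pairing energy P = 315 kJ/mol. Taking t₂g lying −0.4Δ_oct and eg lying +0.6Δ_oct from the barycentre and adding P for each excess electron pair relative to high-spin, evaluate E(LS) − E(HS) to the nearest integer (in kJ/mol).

286

High-spin d⁵ fills as t₂g³ eg² with CFSE 3(−0.4) + 2(+0.6) = 0.0Δ_oct = 0 kJ/mol.
Low-spin: t₂g⁵ eg⁰, orbital CFSE = -2.0Δ_oct = -344 kJ/mol; plus 2 excess pairs × P = +630 kJ/mol; total 286 kJ/mol.
E(LS) − E(HS) = 286 − (0) = 286 kJ/mol.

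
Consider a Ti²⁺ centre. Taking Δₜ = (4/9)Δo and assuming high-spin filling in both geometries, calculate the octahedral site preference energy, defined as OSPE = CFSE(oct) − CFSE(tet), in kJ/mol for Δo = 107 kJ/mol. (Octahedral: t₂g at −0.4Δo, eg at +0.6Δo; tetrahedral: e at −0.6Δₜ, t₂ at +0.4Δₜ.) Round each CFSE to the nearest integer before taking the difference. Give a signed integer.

Ti²⁺: group 4, so d-count = 4 − 2 = 2.
Octahedral (high-spin): t2g^2 e_g^0, CFSE = 2(−0.4) + 0(+0.6) = -0.8Δo = -0.8 × 107 = -86 kJ/mol.
Tetrahedral e^2 t2^0 gives -1.2Δₜ = -1.2 × (4/9) × 107 = -57 kJ/mol.
Subtracting, OSPE = -86 − (-57) = -29 kJ/mol.

-29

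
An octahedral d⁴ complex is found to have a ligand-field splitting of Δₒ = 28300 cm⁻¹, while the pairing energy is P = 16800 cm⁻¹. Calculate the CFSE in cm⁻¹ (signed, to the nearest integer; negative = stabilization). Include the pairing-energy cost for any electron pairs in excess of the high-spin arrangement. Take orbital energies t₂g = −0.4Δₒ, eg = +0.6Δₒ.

-28480

Since Δₒ = 28300 cm⁻¹ > P = 16800 cm⁻¹, the complex adopts the low-spin configuration.
Configuration: t₂g⁴ eg⁰.
Orbital CFSE = -1.6Δₒ = -1.6 × 28300 = -45280 cm⁻¹.
Excess pairs vs high-spin: 1 − 0 = 1; pairing cost = +16800 cm⁻¹.
Net CFSE = -45280 + 16800 = -28480 cm⁻¹.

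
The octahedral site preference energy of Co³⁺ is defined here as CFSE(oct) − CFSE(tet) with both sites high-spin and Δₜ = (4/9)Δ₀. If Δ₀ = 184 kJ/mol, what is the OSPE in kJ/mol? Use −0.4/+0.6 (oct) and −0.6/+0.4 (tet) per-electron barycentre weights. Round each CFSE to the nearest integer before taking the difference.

-25

Co is in group 9, so Co³⁺ is d⁶ (9 − 3 = 6).
In an octahedral site d⁶ (HS) is t₂g⁴ eg², giving CFSE(oct) = -0.4Δ₀ = -74 kJ/mol.
Tetrahedral: e³ t₂³, CFSE = 3(−0.6) + 3(+0.4) = -0.6Δₜ = -0.6 × (4/9) × 184 = -49 kJ/mol.
Subtracting, OSPE = -74 − (-49) = -25 kJ/mol.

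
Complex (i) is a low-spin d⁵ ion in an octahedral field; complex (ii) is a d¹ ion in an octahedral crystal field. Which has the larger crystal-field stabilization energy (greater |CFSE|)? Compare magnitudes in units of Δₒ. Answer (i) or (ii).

(i): t2g^5 e_g^0, CFSE = -2.0Δₒ.
(ii): For octahedral d¹ the high- and low-spin configurations coincide; t2g^1 e_g^0, CFSE = -0.4Δₒ.
So (i) has the larger |CFSE|.

(i)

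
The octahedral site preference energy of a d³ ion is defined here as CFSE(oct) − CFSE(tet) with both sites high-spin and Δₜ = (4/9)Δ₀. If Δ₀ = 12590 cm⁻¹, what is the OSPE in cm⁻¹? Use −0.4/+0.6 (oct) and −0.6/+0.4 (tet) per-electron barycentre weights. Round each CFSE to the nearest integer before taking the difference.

Octahedral high-spin t₂g³ eg⁰: CFSE = -1.2 × 12590 = -15108 cm⁻¹.
Tetrahedral: e² t₂¹, CFSE = 2(−0.6) + 1(+0.4) = -0.8Δₜ = -0.8 × (4/9) × 12590 = -4476 cm⁻¹.
Subtracting, OSPE = -15108 − (-4476) = -10632 cm⁻¹.

-10632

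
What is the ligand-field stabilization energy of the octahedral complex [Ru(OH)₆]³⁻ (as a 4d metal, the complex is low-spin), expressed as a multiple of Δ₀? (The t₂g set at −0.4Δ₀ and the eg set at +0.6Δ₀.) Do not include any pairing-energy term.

Each OH⁻ contributes -1; 6 × (-1) = -6. With overall charge -3, Ru is in the +3 oxidation state.
Group 8 minus oxidation state +3 gives a d⁵ configuration for Ru³⁺.
Configuration: t₂g⁵ eg⁰.
CFSE = 5(-0.4Δ₀) + 0(0.6Δ₀) = -2.0Δ₀ + 0.0Δ₀ = -2.0Δ₀.

-2.0 Δ₀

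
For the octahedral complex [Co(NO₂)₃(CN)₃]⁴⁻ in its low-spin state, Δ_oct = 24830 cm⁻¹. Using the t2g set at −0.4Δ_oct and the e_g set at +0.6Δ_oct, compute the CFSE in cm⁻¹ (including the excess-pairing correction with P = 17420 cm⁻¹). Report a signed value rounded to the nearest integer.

-27274

Ligand charges: 3×(-1) from NO₂⁻ and 3×(-1) from CN⁻ sum to -6; with overall charge -4, Co is +2.
Co²⁺: group 9, so d-count = 9 − 2 = 7.
The d⁷ electrons fill as t2g^6 e_g^1.
The orbital stabilization is -1.8Δ_oct = -1.8 × 24830 = -44694 cm⁻¹.
Relative to high-spin t2g^5 e_g^2 (2 paired), the low-spin configuration has 1 additional pair, contributing +1 × 17420 = +17420 cm⁻¹.
Combining: -44694 + 17420 = -27274 cm⁻¹.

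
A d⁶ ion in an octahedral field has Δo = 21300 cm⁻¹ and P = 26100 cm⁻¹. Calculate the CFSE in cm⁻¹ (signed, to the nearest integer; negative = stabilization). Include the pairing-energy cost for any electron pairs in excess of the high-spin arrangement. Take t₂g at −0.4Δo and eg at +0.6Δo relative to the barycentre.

With Δo < P the complex is high-spin.
That gives t₂g⁴ eg².
Orbital CFSE = -0.4Δo = -0.4 × 21300 = -8520 cm⁻¹.
High-spin has no excess pairs, so no pairing correction applies.

-8520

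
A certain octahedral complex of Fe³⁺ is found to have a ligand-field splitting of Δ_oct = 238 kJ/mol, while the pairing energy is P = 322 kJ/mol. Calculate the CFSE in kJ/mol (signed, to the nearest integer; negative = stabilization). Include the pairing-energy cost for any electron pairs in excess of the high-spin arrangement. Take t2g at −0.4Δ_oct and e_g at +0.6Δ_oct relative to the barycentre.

Fe is in group 8, so Fe³⁺ is d⁵ (8 − 3 = 5).
Since Δ_oct = 238 kJ/mol < P = 322 kJ/mol, the complex adopts the high-spin configuration.
Filling d⁵ accordingly: t2g^3 e_g^2.
Orbital CFSE = 0.0Δ_oct = 0.0 × 238 = 0 kJ/mol.
High-spin has no excess pairs, so no pairing correction applies.

0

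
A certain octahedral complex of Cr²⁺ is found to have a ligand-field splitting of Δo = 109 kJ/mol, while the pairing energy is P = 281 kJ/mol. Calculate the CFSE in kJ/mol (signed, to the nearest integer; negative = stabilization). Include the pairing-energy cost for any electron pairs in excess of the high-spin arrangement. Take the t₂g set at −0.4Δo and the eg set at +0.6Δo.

Cr is in group 6, so Cr²⁺ is d⁴ (6 − 2 = 4).
Here Δo < P (109 < 281), so the high-spin state is favoured.
Filling d⁴ accordingly: t₂g³ eg¹.
Orbital CFSE = -0.6Δo = -0.6 × 109 = -65 kJ/mol.
High-spin has no excess pairs, so no pairing correction applies.

-65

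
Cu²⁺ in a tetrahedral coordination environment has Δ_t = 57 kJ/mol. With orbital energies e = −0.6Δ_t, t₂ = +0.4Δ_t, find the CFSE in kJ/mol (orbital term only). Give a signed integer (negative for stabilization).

-23

Cu²⁺: group 11, so d-count = 11 − 2 = 9.
With tetrahedral geometry the complex is necessarily high-spin.
Electron filling gives e⁴ t₂⁵.
CFSE(orbital) = 4×(-0.6Δ_t) + 5×(0.4Δ_t) = -0.4Δ_t; with Δ_t = 57 kJ/mol that is -23 kJ/mol.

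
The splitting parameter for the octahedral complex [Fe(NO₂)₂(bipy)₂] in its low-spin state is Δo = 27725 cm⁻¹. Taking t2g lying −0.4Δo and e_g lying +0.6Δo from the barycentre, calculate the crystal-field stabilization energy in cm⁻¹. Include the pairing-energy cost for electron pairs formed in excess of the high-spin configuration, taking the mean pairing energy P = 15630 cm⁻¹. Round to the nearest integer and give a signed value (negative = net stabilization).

-35280

Ligand charges: 2×(-1) from NO₂⁻ and 2×(+0) from bipy sum to -2; with overall charge +0, Fe is +2.
Group 8 minus oxidation state +2 gives a d⁶ configuration for Fe²⁺.
The d⁶ electrons fill as t2g^6 e_g^0.
The orbital stabilization is -2.4Δo = -2.4 × 27725 = -66540 cm⁻¹.
High-spin d⁶ would be t2g^4 e_g^2 with 1 pair; low-spin has 3, so 2 excess pairs cost +2P = +31260 cm⁻¹.
Overall CFSE = -66540 + 31260 = -35280 cm⁻¹.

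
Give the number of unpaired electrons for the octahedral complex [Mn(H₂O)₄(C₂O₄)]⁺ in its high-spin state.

Ligand charges: 4×(+0) from H₂O and 1×(-2) from C₂O₄²⁻ sum to -2; with overall charge +1, Mn is +3.
Group 7 minus oxidation state +3 gives a d⁴ configuration for Mn³⁺.
Configuration: t₂g³ eg¹, giving 4 unpaired electrons.

4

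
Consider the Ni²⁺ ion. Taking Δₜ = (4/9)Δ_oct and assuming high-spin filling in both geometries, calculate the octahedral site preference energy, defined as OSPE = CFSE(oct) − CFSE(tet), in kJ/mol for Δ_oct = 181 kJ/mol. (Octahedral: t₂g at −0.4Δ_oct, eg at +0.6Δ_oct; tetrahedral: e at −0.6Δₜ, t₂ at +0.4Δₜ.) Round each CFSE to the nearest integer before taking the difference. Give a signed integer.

Group 10 minus oxidation state +2 gives a d⁸ configuration for Ni²⁺.
In an octahedral site d⁸ (HS) is t₂g⁶ eg², giving CFSE(oct) = -1.2Δ_oct = -217 kJ/mol.
Tetrahedral: e⁴ t₂⁴, CFSE = 4(−0.6) + 4(+0.4) = -0.8Δₜ = -0.8 × (4/9) × 181 = -64 kJ/mol.
OSPE = CFSE(oct) − CFSE(tet) = -217 − (-64) = -153 kJ/mol.

-153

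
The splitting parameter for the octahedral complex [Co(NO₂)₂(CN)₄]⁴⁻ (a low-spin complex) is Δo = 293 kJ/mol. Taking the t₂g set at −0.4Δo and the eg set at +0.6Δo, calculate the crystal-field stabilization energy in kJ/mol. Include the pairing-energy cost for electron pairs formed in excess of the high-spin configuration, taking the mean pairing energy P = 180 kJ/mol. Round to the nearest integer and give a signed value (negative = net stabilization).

Ligand charges: 2×(-1) from NO₂⁻ and 4×(-1) from CN⁻ sum to -6; with overall charge -4, Co is +2.
Co²⁺: group 9, so d-count = 9 − 2 = 7.
Configuration: t₂g⁶ eg¹.
CFSE(orbital) = 6×(-0.4Δo) + 1×(0.6Δo) = -1.8Δo; with Δo = 293 kJ/mol that is -527 kJ/mol.
Relative to high-spin t₂g⁵ eg² (2 paired), the low-spin configuration has 1 additional pair, contributing +1 × 180 = +180 kJ/mol.
Net CFSE = -527 + 180 = -347 kJ/mol.

-347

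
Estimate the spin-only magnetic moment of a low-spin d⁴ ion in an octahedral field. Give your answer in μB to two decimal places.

2.83 μB

Configuration: t₂g⁴ eg⁰ → 2 unpaired electrons.
μ(spin-only) = √[2(2+2)] = √8 ≈ 2.83 μB.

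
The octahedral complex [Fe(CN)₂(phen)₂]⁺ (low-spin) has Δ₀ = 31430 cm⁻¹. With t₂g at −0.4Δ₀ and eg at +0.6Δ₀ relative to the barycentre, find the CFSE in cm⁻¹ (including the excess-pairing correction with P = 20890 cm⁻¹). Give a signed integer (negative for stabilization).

Ligand charges: 2×(-1) from CN⁻ and 2×(+0) from phen sum to -2; with overall charge +1, Fe is +3.
Fe³⁺: group 8, so d-count = 8 − 3 = 5.
Electron filling gives t₂g⁵ eg⁰.
The orbital stabilization is -2.0Δ₀ = -2.0 × 31430 = -62860 cm⁻¹.
Pairing penalty: 2 pairs vs 0 in the high-spin reference → 2 extra × P = 41780 cm⁻¹.
Net CFSE = -62860 + 41780 = -21080 cm⁻¹.

-21080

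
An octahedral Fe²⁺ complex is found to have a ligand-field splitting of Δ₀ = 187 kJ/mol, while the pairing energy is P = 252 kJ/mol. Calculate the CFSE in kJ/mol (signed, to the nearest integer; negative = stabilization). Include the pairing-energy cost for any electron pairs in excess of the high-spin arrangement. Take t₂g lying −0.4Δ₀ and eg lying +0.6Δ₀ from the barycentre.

-75

Fe is in group 8, so Fe²⁺ is d⁶ (8 − 2 = 6).
Here Δ₀ < P (187 < 252), so the high-spin state is favoured.
That gives t₂g⁴ eg².
Orbital CFSE = -0.4Δ₀ = -0.4 × 187 = -75 kJ/mol.
High-spin has no excess pairs, so no pairing correction applies.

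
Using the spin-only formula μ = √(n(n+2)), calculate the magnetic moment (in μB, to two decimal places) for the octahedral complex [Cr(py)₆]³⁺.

py is neutral, so the +3 overall charge sits on Cr: oxidation state +3.
Cr is in group 6, so Cr³⁺ is d³ (6 − 3 = 3).
Configuration: t₂g³ eg⁰ → 3 unpaired electrons.
μ(spin-only) = √[3(3+2)] = √15 ≈ 3.87 μB.

3.87 μB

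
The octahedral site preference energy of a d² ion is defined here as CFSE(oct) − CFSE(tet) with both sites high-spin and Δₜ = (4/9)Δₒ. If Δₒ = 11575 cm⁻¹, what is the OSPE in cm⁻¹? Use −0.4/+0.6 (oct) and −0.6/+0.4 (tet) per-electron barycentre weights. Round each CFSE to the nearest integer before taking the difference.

-3087

In an octahedral site d² (HS) is t₂g² eg⁰, giving CFSE(oct) = -0.8Δₒ = -9260 cm⁻¹.
In a tetrahedral site the filling is e² t₂⁰: CFSE(tet) = -1.2Δₜ = -1.2 × (4/9)(11575) = -6173 cm⁻¹.
OSPE = CFSE(oct) − CFSE(tet) = -9260 − (-6173) = -3087 cm⁻¹.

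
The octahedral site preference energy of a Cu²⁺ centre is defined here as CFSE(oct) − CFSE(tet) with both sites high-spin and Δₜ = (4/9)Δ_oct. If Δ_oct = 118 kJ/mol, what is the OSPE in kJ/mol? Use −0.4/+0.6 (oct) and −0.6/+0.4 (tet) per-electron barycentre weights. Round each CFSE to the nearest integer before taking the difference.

-50

Group 11 minus oxidation state +2 gives a d⁹ configuration for Cu²⁺.
In an octahedral site d⁹ (HS) is t₂g⁶ eg³, giving CFSE(oct) = -0.6Δ_oct = -71 kJ/mol.
Tetrahedral e⁴ t₂⁵ gives -0.4Δₜ = -0.4 × (4/9) × 118 = -21 kJ/mol.
OSPE = CFSE(oct) − CFSE(tet) = -71 − (-21) = -50 kJ/mol.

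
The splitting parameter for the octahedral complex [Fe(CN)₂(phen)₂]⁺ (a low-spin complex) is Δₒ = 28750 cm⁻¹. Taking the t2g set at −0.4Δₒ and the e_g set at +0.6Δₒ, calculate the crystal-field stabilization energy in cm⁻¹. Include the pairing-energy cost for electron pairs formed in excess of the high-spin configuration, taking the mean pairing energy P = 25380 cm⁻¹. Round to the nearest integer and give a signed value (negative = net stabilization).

-6740

Ligand charges: 2×(-1) from CN⁻ and 2×(+0) from phen sum to -2; with overall charge +1, Fe is +3.
Fe sits in group 8; removing 3 electrons leaves Fe³⁺ with 8 − 3 = 5 d electrons.
Electron filling gives t2g^5 e_g^0.
Orbital CFSE = 5(-0.4) + 0(0.6) = -2.0Δₒ = -2.0 × 28750 = -57500 cm⁻¹.
Relative to high-spin t2g^3 e_g^2 (0 paired), the low-spin configuration has 2 additional pairs, contributing +2 × 25380 = +50760 cm⁻¹.
Net CFSE = -57500 + 50760 = -6740 cm⁻¹.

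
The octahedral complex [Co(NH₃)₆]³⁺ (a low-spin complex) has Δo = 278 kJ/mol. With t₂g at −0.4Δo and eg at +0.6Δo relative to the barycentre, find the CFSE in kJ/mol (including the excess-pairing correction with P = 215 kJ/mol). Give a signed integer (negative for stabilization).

-237

NH₃ is neutral, so the +3 overall charge sits on Co: oxidation state +3.
Co³⁺: group 9, so d-count = 9 − 3 = 6.
Electron filling gives t₂g⁶ eg⁰.
Orbital CFSE = 6(-0.4) + 0(0.6) = -2.4Δo = -2.4 × 278 = -667 kJ/mol.
Pairing penalty: 3 pairs vs 1 in the high-spin reference → 2 extra × P = 430 kJ/mol.
Overall CFSE = -667 + 430 = -237 kJ/mol.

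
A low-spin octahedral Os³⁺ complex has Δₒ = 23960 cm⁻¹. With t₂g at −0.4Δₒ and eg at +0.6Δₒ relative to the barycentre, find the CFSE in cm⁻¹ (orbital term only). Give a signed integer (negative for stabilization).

-47920

Os is in group 8, so Os³⁺ is d⁵ (8 − 3 = 5).
Configuration: t₂g⁵ eg⁰.
CFSE(orbital) = 5×(-0.4Δₒ) + 0×(0.6Δₒ) = -2.0Δₒ; with Δₒ = 23960 cm⁻¹ that is -47920 cm⁻¹.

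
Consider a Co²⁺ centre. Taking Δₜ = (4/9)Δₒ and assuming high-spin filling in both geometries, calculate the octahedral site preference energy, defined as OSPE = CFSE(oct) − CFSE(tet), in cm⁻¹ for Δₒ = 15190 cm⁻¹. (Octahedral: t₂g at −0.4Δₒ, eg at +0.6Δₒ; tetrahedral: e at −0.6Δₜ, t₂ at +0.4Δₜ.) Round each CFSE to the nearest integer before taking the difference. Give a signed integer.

Co²⁺: group 9, so d-count = 9 − 2 = 7.
In an octahedral site d⁷ (HS) is t₂g⁵ eg², giving CFSE(oct) = -0.8Δₒ = -12152 cm⁻¹.
Tetrahedral e⁴ t₂³ gives -1.2Δₜ = -1.2 × (4/9) × 15190 = -8101 cm⁻¹.
OSPE = -12152 − (-8101) = -4051 cm⁻¹.

-4051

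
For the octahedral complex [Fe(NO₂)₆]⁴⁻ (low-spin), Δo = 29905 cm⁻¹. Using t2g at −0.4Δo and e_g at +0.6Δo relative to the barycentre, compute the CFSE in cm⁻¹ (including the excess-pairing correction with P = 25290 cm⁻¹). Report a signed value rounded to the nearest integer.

-21192

Each NO₂⁻ contributes -1; 6 × (-1) = -6. With overall charge -4, Fe is in the +2 oxidation state.
Group 8 minus oxidation state +2 gives a d⁶ configuration for Fe²⁺.
Configuration: t2g^6 e_g^0.
The orbital stabilization is -2.4Δo = -2.4 × 29905 = -71772 cm⁻¹.
Pairing penalty: 3 pairs vs 1 in the high-spin reference → 2 extra × P = 50580 cm⁻¹.
Combining: -71772 + 50580 = -21192 cm⁻¹.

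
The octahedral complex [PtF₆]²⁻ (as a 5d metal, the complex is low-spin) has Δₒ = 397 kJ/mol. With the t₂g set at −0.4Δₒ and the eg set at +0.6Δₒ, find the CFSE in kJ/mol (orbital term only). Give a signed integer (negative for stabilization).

Each F⁻ contributes -1; 6 × (-1) = -6. With overall charge -2, Pt is in the +4 oxidation state.
Pt is in group 10, so Pt⁴⁺ is d⁶ (10 − 4 = 6).
The d⁶ electrons fill as t₂g⁶ eg⁰.
The orbital stabilization is -2.4Δₒ = -2.4 × 397 = -953 kJ/mol.

-953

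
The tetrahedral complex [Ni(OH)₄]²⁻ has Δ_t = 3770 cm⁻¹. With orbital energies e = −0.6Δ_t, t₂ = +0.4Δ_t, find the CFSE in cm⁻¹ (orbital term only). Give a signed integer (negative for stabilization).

Each OH⁻ contributes -1; 4 × (-1) = -4. With overall charge -2, Ni is in the +2 oxidation state.
Group 10 minus oxidation state +2 gives a d⁸ configuration for Ni²⁺.
Tetrahedral fields are weak (Δₜ ≈ 4/9 Δₒ), so electrons fill high-spin.
Configuration: e⁴ t₂⁴.
Orbital CFSE = 4(-0.6) + 4(0.4) = -0.8Δ_t = -0.8 × 3770 = -3016 cm⁻¹.

-3016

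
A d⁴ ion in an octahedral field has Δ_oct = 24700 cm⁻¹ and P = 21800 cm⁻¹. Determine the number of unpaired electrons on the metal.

Δ_oct > P, so pairing is preferred: the ground state is low-spin.
Configuration: t₂g⁴ eg⁰.
Unpaired electrons: 2.

2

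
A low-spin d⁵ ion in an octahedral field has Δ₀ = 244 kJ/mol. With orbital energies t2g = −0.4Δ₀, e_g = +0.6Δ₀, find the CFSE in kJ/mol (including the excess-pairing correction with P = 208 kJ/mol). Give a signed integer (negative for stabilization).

-72

The d⁵ electrons fill as t2g^5 e_g^0.
The orbital stabilization is -2.0Δ₀ = -2.0 × 244 = -488 kJ/mol.
Relative to high-spin t2g^3 e_g^2 (0 paired), the low-spin configuration has 2 additional pairs, contributing +2 × 208 = +416 kJ/mol.
Combining: -488 + 416 = -72 kJ/mol.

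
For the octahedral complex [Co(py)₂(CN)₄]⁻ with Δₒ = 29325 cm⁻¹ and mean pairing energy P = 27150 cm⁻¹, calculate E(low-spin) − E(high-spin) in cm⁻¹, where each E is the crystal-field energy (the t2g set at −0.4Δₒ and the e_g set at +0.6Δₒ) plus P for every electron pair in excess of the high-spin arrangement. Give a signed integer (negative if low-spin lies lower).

Ligand charges: 2×(+0) from py and 4×(-1) from CN⁻ sum to -4; with overall charge -1, Co is +3.
Co sits in group 9; removing 3 electrons leaves Co³⁺ with 9 − 3 = 6 d electrons.
In the high-spin limit (t2g^4 e_g^2) the orbital term is -0.4Δₒ = -11730 cm⁻¹, with no excess pairing.
Low-spin: t2g^6 e_g^0, orbital CFSE = -2.4Δₒ = -70380 cm⁻¹; plus 2 excess pairs × P = +54300 cm⁻¹; total -16080 cm⁻¹.
Thus E(LS) − E(HS) = -4350 cm⁻¹.

-4350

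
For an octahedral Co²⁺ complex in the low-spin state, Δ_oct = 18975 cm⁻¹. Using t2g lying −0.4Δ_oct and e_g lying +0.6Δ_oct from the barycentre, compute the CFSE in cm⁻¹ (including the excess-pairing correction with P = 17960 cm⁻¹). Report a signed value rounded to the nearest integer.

Co²⁺: group 9, so d-count = 9 − 2 = 7.
Configuration: t2g^6 e_g^1.
Orbital CFSE = 6(-0.4) + 1(0.6) = -1.8Δ_oct = -1.8 × 18975 = -34155 cm⁻¹.
High-spin d⁷ would be t2g^5 e_g^2 with 2 pairs; low-spin has 3, so 1 excess pair costs +1P = +17960 cm⁻¹.
Net CFSE = -34155 + 17960 = -16195 cm⁻¹.

-16195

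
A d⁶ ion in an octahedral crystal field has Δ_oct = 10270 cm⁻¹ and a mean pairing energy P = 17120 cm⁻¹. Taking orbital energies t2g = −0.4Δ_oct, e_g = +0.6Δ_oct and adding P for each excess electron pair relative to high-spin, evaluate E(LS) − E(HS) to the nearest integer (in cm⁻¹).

In the high-spin limit (t2g^4 e_g^2) the orbital term is -0.4Δ_oct = -4108 cm⁻¹, with no excess pairing.
For low-spin the configuration is t2g^6 e_g^0: orbital energy -2.4 × 10270 = -24648 cm⁻¹, and 2 additional pairs relative to high-spin add 34240 cm⁻¹, giving 9592 cm⁻¹.
The difference is 9592 − (-4108) = 13700 cm⁻¹, so high-spin lies lower.

13700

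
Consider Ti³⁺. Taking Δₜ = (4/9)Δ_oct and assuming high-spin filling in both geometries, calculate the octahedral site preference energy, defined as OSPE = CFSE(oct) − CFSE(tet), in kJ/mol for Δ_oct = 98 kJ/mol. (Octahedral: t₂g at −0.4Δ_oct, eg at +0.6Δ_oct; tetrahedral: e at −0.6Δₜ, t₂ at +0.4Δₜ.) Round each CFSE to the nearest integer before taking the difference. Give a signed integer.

Ti³⁺: group 4, so d-count = 4 − 3 = 1.
In an octahedral site d¹ (HS) is t₂g¹ eg⁰, giving CFSE(oct) = -0.4Δ_oct = -39 kJ/mol.
In a tetrahedral site the filling is e¹ t₂⁰: CFSE(tet) = -0.6Δₜ = -0.6 × (4/9)(98) = -26 kJ/mol.
Subtracting, OSPE = -39 − (-26) = -13 kJ/mol.

-13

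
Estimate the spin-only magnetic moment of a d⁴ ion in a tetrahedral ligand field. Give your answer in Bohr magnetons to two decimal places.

4.90 Bohr magnetons

With tetrahedral geometry the complex is necessarily high-spin.
Configuration: e^2 t2^2 → 4 unpaired electrons.
μ(spin-only) = √[4(4+2)] = √24 ≈ 4.90 Bohr magnetons.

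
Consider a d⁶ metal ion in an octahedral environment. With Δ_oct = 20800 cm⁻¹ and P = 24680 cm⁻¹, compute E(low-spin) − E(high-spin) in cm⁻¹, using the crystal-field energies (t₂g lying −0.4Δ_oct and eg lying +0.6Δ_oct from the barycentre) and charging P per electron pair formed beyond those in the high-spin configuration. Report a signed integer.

High-spin d⁶ fills as t₂g⁴ eg² with CFSE 4(−0.4) + 2(+0.6) = -0.4Δ_oct = -8320 cm⁻¹.
Low-spin t₂g⁶ eg⁰ gives -2.4Δ_oct = -49920 cm⁻¹, but forming 2 extra pairs costs 2P = 49360 cm⁻¹, so E(LS) = -49920 + 49360 = -560 cm⁻¹.
E(LS) − E(HS) = -560 − (-8320) = 7760 cm⁻¹.

7760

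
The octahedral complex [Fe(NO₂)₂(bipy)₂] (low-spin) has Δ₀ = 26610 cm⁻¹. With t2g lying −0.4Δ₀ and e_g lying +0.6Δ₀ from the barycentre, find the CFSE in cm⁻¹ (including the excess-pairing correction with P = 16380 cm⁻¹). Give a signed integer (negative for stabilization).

Ligand charges: 2×(-1) from NO₂⁻ and 2×(+0) from bipy sum to -2; with overall charge +0, Fe is +2.
Group 8 minus oxidation state +2 gives a d⁶ configuration for Fe²⁺.
Configuration: t2g^6 e_g^0.
Orbital CFSE = 6(-0.4) + 0(0.6) = -2.4Δ₀ = -2.4 × 26610 = -63864 cm⁻¹.
Pairing penalty: 3 pairs vs 1 in the high-spin reference → 2 extra × P = 32760 cm⁻¹.
Net CFSE = -63864 + 32760 = -31104 cm⁻¹.

-31104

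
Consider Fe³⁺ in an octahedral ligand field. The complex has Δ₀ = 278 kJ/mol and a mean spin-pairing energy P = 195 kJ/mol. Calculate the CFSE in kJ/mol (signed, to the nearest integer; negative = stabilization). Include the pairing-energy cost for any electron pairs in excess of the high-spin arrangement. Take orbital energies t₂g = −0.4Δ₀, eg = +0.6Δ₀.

Group 8 minus oxidation state +3 gives a d⁵ configuration for Fe³⁺.
With Δ₀ > P the complex is low-spin.
Configuration: t₂g⁵ eg⁰.
Orbital CFSE = -2.0Δ₀ = -2.0 × 278 = -556 kJ/mol.
Excess pairs vs high-spin: 2 − 0 = 2; pairing cost = +390 kJ/mol.
Net CFSE = -556 + 390 = -166 kJ/mol.

-166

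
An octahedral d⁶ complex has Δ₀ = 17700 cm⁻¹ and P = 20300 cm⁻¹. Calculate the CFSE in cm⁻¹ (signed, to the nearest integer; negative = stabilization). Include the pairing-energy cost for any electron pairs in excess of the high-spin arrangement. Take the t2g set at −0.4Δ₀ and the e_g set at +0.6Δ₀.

-7080

Since Δ₀ = 17700 cm⁻¹ < P = 20300 cm⁻¹, the complex adopts the high-spin configuration.
Configuration: t2g^4 e_g^2.
Orbital CFSE = -0.4Δ₀ = -0.4 × 17700 = -7080 cm⁻¹.
High-spin has no excess pairs, so no pairing correction applies.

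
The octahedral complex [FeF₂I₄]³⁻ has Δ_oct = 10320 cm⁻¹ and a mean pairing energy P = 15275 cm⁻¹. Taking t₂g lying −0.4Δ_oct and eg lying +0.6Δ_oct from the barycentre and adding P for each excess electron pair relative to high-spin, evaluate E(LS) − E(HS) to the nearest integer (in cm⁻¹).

Ligand charges: 2×(-1) from F⁻ and 4×(-1) from I⁻ sum to -6; with overall charge -3, Fe is +3.
Fe sits in group 8; removing 3 electrons leaves Fe³⁺ with 8 − 3 = 5 d electrons.
In the high-spin limit (t₂g³ eg²) the orbital term is 0.0Δ_oct = 0 cm⁻¹, with no excess pairing.
Low-spin: t₂g⁵ eg⁰, orbital CFSE = -2.0Δ_oct = -20640 cm⁻¹; plus 2 excess pairs × P = +30550 cm⁻¹; total 9910 cm⁻¹.
The difference is 9910 − (0) = 9910 cm⁻¹, so high-spin lies lower.

9910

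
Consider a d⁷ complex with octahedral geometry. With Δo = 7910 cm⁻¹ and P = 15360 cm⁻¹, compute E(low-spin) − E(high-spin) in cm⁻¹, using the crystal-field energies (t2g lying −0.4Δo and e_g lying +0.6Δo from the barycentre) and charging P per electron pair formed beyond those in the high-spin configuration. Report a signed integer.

High-spin d⁷ fills as t2g^5 e_g^2 with CFSE 5(−0.4) + 2(+0.6) = -0.8Δo = -6328 cm⁻¹.
Low-spin: t2g^6 e_g^1, orbital CFSE = -1.8Δo = -14238 cm⁻¹; plus 1 excess pair × P = +15360 cm⁻¹; total 1122 cm⁻¹.
Thus E(LS) − E(HS) = 7450 cm⁻¹.

7450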